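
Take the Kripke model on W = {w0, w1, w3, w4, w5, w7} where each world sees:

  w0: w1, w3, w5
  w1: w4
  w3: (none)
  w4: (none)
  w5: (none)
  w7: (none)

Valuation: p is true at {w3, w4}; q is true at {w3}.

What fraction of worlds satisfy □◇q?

2/3

w0: successors {w1, w3, w5}; ◇q there: w1:F, w3:F, w5:F. ✗
w1: successors {w4}; ◇q there: w4:F. ✗
w3: no successors, so □◇q holds vacuously. ✓
w4: no successors, so □◇q holds vacuously. ✓
w5: no successors, so □◇q holds vacuously. ✓
w7: no successors, so □◇q holds vacuously. ✓
That's 4 of 6 worlds, so 4/6 = 2/3.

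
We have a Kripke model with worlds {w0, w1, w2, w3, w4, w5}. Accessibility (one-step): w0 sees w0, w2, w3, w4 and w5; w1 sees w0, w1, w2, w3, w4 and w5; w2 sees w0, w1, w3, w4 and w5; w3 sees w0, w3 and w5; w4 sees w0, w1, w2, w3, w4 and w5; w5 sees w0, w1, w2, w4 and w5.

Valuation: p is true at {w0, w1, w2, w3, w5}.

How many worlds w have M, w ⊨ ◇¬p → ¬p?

2

w0: ◇¬p is T, ¬p is F. ✗
w1: ◇¬p is T, ¬p is F. ✗
w2: ◇¬p is T, ¬p is F. ✗
w3: ◇¬p is F, ¬p is F. ✓
w4: ◇¬p is T, ¬p is T. ✓
w5: ◇¬p is T, ¬p is F. ✗
Satisfying worlds: {w3, w4}.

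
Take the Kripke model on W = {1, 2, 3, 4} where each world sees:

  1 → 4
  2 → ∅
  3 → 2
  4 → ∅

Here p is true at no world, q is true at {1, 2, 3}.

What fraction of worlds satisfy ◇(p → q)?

1/2

1: successors {4}; p → q there: 4:T. ✓
2: no successors, so ◇(p → q) fails. ✗
3: successors {2}; p → q there: 2:T. ✓
4: no successors, so ◇(p → q) fails. ✗
That's 2 of 4 worlds, so 2/4 = 1/2.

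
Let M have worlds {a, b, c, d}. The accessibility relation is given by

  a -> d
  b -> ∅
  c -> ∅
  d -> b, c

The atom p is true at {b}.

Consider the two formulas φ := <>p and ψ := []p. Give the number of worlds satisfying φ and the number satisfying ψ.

1 and 2

For <>p:
a: successors {d}; p there: d:F. ✗
b: no successors, so <>p fails. ✗
c: no successors, so <>p fails. ✗
d: successors {b, c}; p there: b:T, c:F. ✓
— 1 world.
For []p:
a: successors {d}; p there: d:F. ✗
b: no successors, so []p holds vacuously. ✓
c: no successors, so []p holds vacuously. ✓
d: successors {b, c}; p there: b:T, c:F. ✗
— 2 worlds.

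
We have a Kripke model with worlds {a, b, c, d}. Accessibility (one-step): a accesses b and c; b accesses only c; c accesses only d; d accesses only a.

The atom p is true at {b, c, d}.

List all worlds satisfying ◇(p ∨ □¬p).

a: successors {b, c}; p ∨ □¬p there: b:T, c:T. ✓
b: successors {c}; p ∨ □¬p there: c:T. ✓
c: successors {d}; p ∨ □¬p there: d:T. ✓
d: successors {a}; p ∨ □¬p there: a:F. ✗

{a, b, c}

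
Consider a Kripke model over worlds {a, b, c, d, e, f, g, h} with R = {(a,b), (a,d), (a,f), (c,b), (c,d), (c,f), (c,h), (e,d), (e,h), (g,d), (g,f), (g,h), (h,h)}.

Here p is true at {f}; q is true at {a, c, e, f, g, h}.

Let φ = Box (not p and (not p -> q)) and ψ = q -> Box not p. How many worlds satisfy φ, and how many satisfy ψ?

4 and 5

For Box (not p and (not p -> q)):
a: successors {b, d, f}; not p and (not p -> q) there: b:F, d:F, f:F. ✗
b: no successors, so Box (not p and (not p -> q)) holds vacuously. ✓
c: successors {b, d, f, h}; not p and (not p -> q) there: b:F, d:F, f:F, h:T. ✗
d: no successors, so Box (not p and (not p -> q)) holds vacuously. ✓
e: successors {d, h}; not p and (not p -> q) there: d:F, h:T. ✗
f: no successors, so Box (not p and (not p -> q)) holds vacuously. ✓
g: successors {d, f, h}; not p and (not p -> q) there: d:F, f:F, h:T. ✗
h: successors {h}; not p and (not p -> q) there: h:T. ✓
— 4 worlds.
For q -> Box not p:
a: q is T, Box not p is F. ✗
b: q is F, Box not p is T. ✓
c: q is T, Box not p is F. ✗
d: q is F, Box not p is T. ✓
e: q is T, Box not p is T. ✓
f: q is T, Box not p is T. ✓
g: q is T, Box not p is F. ✗
h: q is T, Box not p is T. ✓
— 5 worlds.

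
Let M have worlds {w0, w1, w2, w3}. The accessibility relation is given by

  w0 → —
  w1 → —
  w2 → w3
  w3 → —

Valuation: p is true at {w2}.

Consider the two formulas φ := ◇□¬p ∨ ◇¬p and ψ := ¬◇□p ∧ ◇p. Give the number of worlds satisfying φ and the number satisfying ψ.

For ◇□¬p ∨ ◇¬p:
w0: ◇□¬p is F, ◇¬p is F. ✗
w1: ◇□¬p is F, ◇¬p is F. ✗
w2: ◇□¬p is T, ◇¬p is T. ✓
w3: ◇□¬p is F, ◇¬p is F. ✗
— 1 world.
For ¬◇□p ∧ ◇p:
w0: ¬◇□p is T, ◇p is F. ✗
w1: ¬◇□p is T, ◇p is F. ✗
w2: ¬◇□p is F, ◇p is F. ✗
w3: ¬◇□p is T, ◇p is F. ✗
— 0 worlds.

1 and 0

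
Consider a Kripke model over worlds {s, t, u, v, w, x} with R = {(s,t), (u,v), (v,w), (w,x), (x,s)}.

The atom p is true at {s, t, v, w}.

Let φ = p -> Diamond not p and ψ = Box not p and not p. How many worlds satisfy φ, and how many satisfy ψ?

3 and 0

For p -> Diamond not p:
s: p is T, Diamond not p is F. ✗
t: p is T, Diamond not p is F. ✗
u: p is F, Diamond not p is F. ✓
v: p is T, Diamond not p is F. ✗
w: p is T, Diamond not p is T. ✓
x: p is F, Diamond not p is F. ✓
— 3 worlds.
For Box not p and not p:
s: Box not p is F, not p is F. ✗
t: Box not p is T, not p is F. ✗
u: Box not p is F, not p is T. ✗
v: Box not p is F, not p is F. ✗
w: Box not p is T, not p is F. ✗
x: Box not p is F, not p is T. ✗
— 0 worlds.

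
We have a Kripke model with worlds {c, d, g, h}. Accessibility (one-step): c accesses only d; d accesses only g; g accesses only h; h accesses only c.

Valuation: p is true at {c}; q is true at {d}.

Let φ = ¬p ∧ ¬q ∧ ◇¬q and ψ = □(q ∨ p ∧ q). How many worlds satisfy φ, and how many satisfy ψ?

For ¬p ∧ ¬q ∧ ◇¬q:
c: ¬p ∧ ¬q is F, ◇¬q is F. ✗
d: ¬p ∧ ¬q is F, ◇¬q is T. ✗
g: ¬p ∧ ¬q is T, ◇¬q is T. ✓
h: ¬p ∧ ¬q is T, ◇¬q is T. ✓
— 2 worlds.
For □(q ∨ p ∧ q):
c: successors {d}; q ∨ p ∧ q there: d:T. ✓
d: successors {g}; q ∨ p ∧ q there: g:F. ✗
g: successors {h}; q ∨ p ∧ q there: h:F. ✗
h: successors {c}; q ∨ p ∧ q there: c:F. ✗
— 1 world.

2 and 1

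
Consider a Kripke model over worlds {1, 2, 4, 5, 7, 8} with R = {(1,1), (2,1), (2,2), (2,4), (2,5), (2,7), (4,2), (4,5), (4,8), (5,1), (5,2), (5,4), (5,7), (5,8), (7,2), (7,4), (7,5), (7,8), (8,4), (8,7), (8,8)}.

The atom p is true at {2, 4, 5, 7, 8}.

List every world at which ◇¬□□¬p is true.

{2, 4, 5, 7, 8}

1: successors {1}; ¬□□¬p there: 1:F. ✗
2: successors {1, 2, 4, 5, 7}; ¬□□¬p there: 1:F, 2:T, 4:T, 5:T, 7:T. ✓
4: successors {2, 5, 8}; ¬□□¬p there: 2:T, 5:T, 8:T. ✓
5: successors {1, 2, 4, 7, 8}; ¬□□¬p there: 1:F, 2:T, 4:T, 7:T, 8:T. ✓
7: successors {2, 4, 5, 8}; ¬□□¬p there: 2:T, 4:T, 5:T, 8:T. ✓
8: successors {4, 7, 8}; ¬□□¬p there: 4:T, 7:T, 8:T. ✓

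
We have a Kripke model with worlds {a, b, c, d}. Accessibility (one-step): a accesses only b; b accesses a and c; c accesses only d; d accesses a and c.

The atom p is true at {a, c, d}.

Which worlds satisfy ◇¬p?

{a}

a: successors {b}; ¬p there: b:T. ✓
b: successors {a, c}; ¬p there: a:F, c:F. ✗
c: successors {d}; ¬p there: d:F. ✗
d: successors {a, c}; ¬p there: a:F, c:F. ✗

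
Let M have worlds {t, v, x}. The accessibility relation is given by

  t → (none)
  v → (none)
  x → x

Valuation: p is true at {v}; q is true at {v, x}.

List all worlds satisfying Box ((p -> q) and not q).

{t, v}

t: no successors, so Box ((p -> q) and not q) holds vacuously. ✓
v: no successors, so Box ((p -> q) and not q) holds vacuously. ✓
x: successors {x}; (p -> q) and not q there: x:F. ✗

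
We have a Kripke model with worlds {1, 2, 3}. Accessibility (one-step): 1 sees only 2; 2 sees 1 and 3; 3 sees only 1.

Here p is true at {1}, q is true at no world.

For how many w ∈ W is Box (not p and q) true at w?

1: successors {2}; not p and q there: 2:F. ✗
2: successors {1, 3}; not p and q there: 1:F, 3:F. ✗
3: successors {1}; not p and q there: 1:F. ✗
Satisfying worlds: ∅.

0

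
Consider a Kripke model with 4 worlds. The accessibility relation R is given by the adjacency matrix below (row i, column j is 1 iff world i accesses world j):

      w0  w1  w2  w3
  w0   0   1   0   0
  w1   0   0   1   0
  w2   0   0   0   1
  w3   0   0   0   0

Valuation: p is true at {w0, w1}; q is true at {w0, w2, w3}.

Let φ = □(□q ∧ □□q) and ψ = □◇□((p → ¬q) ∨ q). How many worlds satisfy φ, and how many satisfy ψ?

4 and 3

For □(□q ∧ □□q):
w0: successors {w1}; □q ∧ □□q there: w1:T. ✓
w1: successors {w2}; □q ∧ □□q there: w2:T. ✓
w2: successors {w3}; □q ∧ □□q there: w3:T. ✓
w3: no successors, so □(□q ∧ □□q) holds vacuously. ✓
— 4 worlds.
For □◇□((p → ¬q) ∨ q):
w0: successors {w1}; ◇□((p → ¬q) ∨ q) there: w1:T. ✓
w1: successors {w2}; ◇□((p → ¬q) ∨ q) there: w2:T. ✓
w2: successors {w3}; ◇□((p → ¬q) ∨ q) there: w3:F. ✗
w3: no successors, so □◇□((p → ¬q) ∨ q) holds vacuously. ✓
— 3 worlds.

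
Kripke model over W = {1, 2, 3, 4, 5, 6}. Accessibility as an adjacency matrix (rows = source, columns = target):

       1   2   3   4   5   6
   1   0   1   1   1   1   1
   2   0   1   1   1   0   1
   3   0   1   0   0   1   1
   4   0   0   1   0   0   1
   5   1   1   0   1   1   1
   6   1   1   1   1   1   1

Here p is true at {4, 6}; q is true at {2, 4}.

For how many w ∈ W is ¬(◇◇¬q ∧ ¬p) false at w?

4

1: ◇◇¬q ∧ ¬p is T. ✗
2: ◇◇¬q ∧ ¬p is T. ✗
3: ◇◇¬q ∧ ¬p is T. ✗
4: ◇◇¬q ∧ ¬p is F. ✓
5: ◇◇¬q ∧ ¬p is T. ✗
6: ◇◇¬q ∧ ¬p is F. ✓
Satisfying worlds: {4, 6}.
So ¬(◇◇¬q ∧ ¬p) fails at the other 4 worlds.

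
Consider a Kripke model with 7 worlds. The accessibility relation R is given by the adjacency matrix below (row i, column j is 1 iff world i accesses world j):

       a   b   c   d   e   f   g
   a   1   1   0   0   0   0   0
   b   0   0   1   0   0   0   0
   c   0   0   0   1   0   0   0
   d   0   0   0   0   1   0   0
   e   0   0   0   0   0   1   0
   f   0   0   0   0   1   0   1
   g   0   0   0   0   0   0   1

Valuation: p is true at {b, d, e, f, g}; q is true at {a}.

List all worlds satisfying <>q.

a: successors {a, b}; q there: a:T, b:F. ✓
b: successors {c}; q there: c:F. ✗
c: successors {d}; q there: d:F. ✗
d: successors {e}; q there: e:F. ✗
e: successors {f}; q there: f:F. ✗
f: successors {e, g}; q there: e:F, g:F. ✗
g: successors {g}; q there: g:F. ✗

{a}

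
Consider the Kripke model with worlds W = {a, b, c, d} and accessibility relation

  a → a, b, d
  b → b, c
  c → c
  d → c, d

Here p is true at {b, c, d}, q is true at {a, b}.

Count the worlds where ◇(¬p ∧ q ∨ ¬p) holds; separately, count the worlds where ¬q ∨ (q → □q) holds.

1 and 2

For ◇(¬p ∧ q ∨ ¬p):
a: successors {a, b, d}; ¬p ∧ q ∨ ¬p there: a:T, b:F, d:F. ✓
b: successors {b, c}; ¬p ∧ q ∨ ¬p there: b:F, c:F. ✗
c: successors {c}; ¬p ∧ q ∨ ¬p there: c:F. ✗
d: successors {c, d}; ¬p ∧ q ∨ ¬p there: c:F, d:F. ✗
— 1 world.
For ¬q ∨ (q → □q):
a: ¬q is F, q → □q is F. ✗
b: ¬q is F, q → □q is F. ✗
c: ¬q is T, q → □q is T. ✓
d: ¬q is T, q → □q is T. ✓
— 2 worlds.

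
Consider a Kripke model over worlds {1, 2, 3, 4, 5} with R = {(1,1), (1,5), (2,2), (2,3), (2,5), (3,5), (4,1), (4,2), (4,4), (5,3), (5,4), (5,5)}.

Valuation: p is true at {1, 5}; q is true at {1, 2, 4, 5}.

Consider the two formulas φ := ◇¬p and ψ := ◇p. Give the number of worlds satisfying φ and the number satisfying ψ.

For ◇¬p:
1: successors {1, 5}; ¬p there: 1:F, 5:F. ✗
2: successors {2, 3, 5}; ¬p there: 2:T, 3:T, 5:F. ✓
3: successors {5}; ¬p there: 5:F. ✗
4: successors {1, 2, 4}; ¬p there: 1:F, 2:T, 4:T. ✓
5: successors {3, 4, 5}; ¬p there: 3:T, 4:T, 5:F. ✓
— 3 worlds.
For ◇p:
1: successors {1, 5}; p there: 1:T, 5:T. ✓
2: successors {2, 3, 5}; p there: 2:F, 3:F, 5:T. ✓
3: successors {5}; p there: 5:T. ✓
4: successors {1, 2, 4}; p there: 1:T, 2:F, 4:F. ✓
5: successors {3, 4, 5}; p there: 3:F, 4:F, 5:T. ✓
— 5 worlds.

3 and 5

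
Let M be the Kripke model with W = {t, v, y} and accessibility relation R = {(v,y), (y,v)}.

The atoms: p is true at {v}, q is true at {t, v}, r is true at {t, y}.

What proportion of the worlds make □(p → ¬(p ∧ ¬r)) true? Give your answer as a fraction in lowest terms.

2/3

t: no successors, so □(p → ¬(p ∧ ¬r)) holds vacuously. ✓
v: successors {y}; p → ¬(p ∧ ¬r) there: y:T. ✓
y: successors {v}; p → ¬(p ∧ ¬r) there: v:F. ✗
That's 2 of 3 worlds, so 2/3.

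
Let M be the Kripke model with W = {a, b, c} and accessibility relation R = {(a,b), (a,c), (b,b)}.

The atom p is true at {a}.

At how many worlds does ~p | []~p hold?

3

a: ~p is F, []~p is T. ✓
b: ~p is T, []~p is T. ✓
c: ~p is T, []~p is T. ✓
Satisfying worlds: {a, b, c}.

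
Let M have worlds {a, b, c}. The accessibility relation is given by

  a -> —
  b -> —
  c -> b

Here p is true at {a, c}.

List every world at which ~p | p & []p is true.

a: ~p is F, p & []p is T. ✓
b: ~p is T, p & []p is F. ✓
c: ~p is F, p & []p is F. ✗

{a, b}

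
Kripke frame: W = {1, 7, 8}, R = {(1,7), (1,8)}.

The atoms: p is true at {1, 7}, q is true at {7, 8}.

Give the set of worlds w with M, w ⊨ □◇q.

{7, 8}

1: successors {7, 8}; ◇q there: 7:F, 8:F. ✗
7: no successors, so □◇q holds vacuously. ✓
8: no successors, so □◇q holds vacuously. ✓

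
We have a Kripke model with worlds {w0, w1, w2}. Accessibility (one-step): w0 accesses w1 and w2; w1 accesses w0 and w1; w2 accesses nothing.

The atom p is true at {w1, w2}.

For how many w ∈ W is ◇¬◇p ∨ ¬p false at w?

2

w0: ◇¬◇p is T, ¬p is T. ✓
w1: ◇¬◇p is F, ¬p is F. ✗
w2: ◇¬◇p is F, ¬p is F. ✗
Satisfying worlds: {w0}.
So ◇¬◇p ∨ ¬p fails at the other 2 worlds.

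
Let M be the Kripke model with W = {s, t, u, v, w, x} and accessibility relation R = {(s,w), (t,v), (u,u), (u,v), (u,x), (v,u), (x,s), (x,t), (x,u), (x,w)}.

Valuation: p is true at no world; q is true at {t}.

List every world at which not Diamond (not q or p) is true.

{w}

s: Diamond (not q or p) is T. ✗
t: Diamond (not q or p) is T. ✗
u: Diamond (not q or p) is T. ✗
v: Diamond (not q or p) is T. ✗
w: Diamond (not q or p) is F. ✓
x: Diamond (not q or p) is T. ✗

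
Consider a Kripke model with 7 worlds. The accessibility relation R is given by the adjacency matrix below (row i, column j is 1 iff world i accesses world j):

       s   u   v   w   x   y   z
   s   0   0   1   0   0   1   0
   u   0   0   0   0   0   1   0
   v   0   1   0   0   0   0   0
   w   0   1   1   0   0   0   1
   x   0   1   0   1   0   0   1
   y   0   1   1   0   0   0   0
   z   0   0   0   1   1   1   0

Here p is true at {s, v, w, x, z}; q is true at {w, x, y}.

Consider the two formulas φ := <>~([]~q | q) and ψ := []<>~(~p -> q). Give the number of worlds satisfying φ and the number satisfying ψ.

4 and 3

For <>~([]~q | q):
s: successors {v, y}; ~([]~q | q) there: v:F, y:F. ✗
u: successors {y}; ~([]~q | q) there: y:F. ✗
v: successors {u}; ~([]~q | q) there: u:T. ✓
w: successors {u, v, z}; ~([]~q | q) there: u:T, v:F, z:T. ✓
x: successors {u, w, z}; ~([]~q | q) there: u:T, w:F, z:T. ✓
y: successors {u, v}; ~([]~q | q) there: u:T, v:F. ✓
z: successors {w, x, y}; ~([]~q | q) there: w:F, x:F, y:F. ✗
— 4 worlds.
For []<>~(~p -> q):
s: successors {v, y}; <>~(~p -> q) there: v:T, y:T. ✓
u: successors {y}; <>~(~p -> q) there: y:T. ✓
v: successors {u}; <>~(~p -> q) there: u:F. ✗
w: successors {u, v, z}; <>~(~p -> q) there: u:F, v:T, z:F. ✗
x: successors {u, w, z}; <>~(~p -> q) there: u:F, w:T, z:F. ✗
y: successors {u, v}; <>~(~p -> q) there: u:F, v:T. ✗
z: successors {w, x, y}; <>~(~p -> q) there: w:T, x:T, y:T. ✓
— 3 worlds.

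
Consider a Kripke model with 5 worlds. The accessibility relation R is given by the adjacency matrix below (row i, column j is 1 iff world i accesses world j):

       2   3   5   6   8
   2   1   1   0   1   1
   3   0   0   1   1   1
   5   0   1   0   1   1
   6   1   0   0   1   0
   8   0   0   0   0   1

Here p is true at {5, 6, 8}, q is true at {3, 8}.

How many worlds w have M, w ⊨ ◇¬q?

4

2: successors {2, 3, 6, 8}; ¬q there: 2:T, 3:F, 6:T, 8:F. ✓
3: successors {5, 6, 8}; ¬q there: 5:T, 6:T, 8:F. ✓
5: successors {3, 6, 8}; ¬q there: 3:F, 6:T, 8:F. ✓
6: successors {2, 6}; ¬q there: 2:T, 6:T. ✓
8: successors {8}; ¬q there: 8:F. ✗
Satisfying worlds: {2, 3, 5, 6}.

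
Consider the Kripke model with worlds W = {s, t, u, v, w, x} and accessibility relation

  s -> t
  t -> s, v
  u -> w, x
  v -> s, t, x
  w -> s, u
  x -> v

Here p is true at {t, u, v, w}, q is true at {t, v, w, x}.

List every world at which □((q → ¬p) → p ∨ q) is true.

s: successors {t}; (q → ¬p) → p ∨ q there: t:T. ✓
t: successors {s, v}; (q → ¬p) → p ∨ q there: s:F, v:T. ✗
u: successors {w, x}; (q → ¬p) → p ∨ q there: w:T, x:T. ✓
v: successors {s, t, x}; (q → ¬p) → p ∨ q there: s:F, t:T, x:T. ✗
w: successors {s, u}; (q → ¬p) → p ∨ q there: s:F, u:T. ✗
x: successors {v}; (q → ¬p) → p ∨ q there: v:T. ✓

{s, u, x}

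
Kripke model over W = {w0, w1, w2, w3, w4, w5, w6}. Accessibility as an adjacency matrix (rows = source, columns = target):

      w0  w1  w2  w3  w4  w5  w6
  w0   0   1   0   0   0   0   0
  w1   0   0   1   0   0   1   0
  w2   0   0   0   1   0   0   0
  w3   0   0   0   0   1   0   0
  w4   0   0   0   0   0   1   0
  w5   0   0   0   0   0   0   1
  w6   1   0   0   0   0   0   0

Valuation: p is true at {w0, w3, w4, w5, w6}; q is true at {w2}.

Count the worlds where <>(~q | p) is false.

0

w0: successors {w1}; ~q | p there: w1:T. ✓
w1: successors {w2, w5}; ~q | p there: w2:F, w5:T. ✓
w2: successors {w3}; ~q | p there: w3:T. ✓
w3: successors {w4}; ~q | p there: w4:T. ✓
w4: successors {w5}; ~q | p there: w5:T. ✓
w5: successors {w6}; ~q | p there: w6:T. ✓
w6: successors {w0}; ~q | p there: w0:T. ✓
Satisfying worlds: {w0, w1, w2, w3, w4, w5, w6}.
So <>(~q | p) fails at the other 0 worlds.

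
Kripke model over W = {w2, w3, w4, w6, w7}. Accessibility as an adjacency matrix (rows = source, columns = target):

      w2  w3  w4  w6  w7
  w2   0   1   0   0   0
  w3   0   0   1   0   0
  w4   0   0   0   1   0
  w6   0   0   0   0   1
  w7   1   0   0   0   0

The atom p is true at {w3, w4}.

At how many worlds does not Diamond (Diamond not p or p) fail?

w2: Diamond (Diamond not p or p) is T. ✗
w3: Diamond (Diamond not p or p) is T. ✗
w4: Diamond (Diamond not p or p) is T. ✗
w6: Diamond (Diamond not p or p) is T. ✗
w7: Diamond (Diamond not p or p) is F. ✓
Satisfying worlds: {w7}.
So not Diamond (Diamond not p or p) fails at the other 4 worlds.

4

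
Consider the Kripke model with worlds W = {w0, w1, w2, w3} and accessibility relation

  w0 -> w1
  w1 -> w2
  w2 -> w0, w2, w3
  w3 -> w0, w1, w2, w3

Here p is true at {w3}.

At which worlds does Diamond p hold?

w0: successors {w1}; p there: w1:F. ✗
w1: successors {w2}; p there: w2:F. ✗
w2: successors {w0, w2, w3}; p there: w0:F, w2:F, w3:T. ✓
w3: successors {w0, w1, w2, w3}; p there: w0:F, w1:F, w2:F, w3:T. ✓

{w2, w3}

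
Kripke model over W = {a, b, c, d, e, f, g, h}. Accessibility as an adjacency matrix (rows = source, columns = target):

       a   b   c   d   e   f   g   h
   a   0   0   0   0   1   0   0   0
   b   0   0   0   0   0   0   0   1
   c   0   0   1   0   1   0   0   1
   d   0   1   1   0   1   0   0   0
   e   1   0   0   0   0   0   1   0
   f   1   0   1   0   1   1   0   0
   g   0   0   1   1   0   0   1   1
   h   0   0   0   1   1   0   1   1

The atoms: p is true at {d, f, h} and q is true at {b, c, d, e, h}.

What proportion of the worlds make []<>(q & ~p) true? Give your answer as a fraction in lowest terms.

3/8

a: successors {e}; <>(q & ~p) there: e:F. ✗
b: successors {h}; <>(q & ~p) there: h:T. ✓
c: successors {c, e, h}; <>(q & ~p) there: c:T, e:F, h:T. ✗
d: successors {b, c, e}; <>(q & ~p) there: b:F, c:T, e:F. ✗
e: successors {a, g}; <>(q & ~p) there: a:T, g:T. ✓
f: successors {a, c, e, f}; <>(q & ~p) there: a:T, c:T, e:F, f:T. ✗
g: successors {c, d, g, h}; <>(q & ~p) there: c:T, d:T, g:T, h:T. ✓
h: successors {d, e, g, h}; <>(q & ~p) there: d:T, e:F, g:T, h:T. ✗
That's 3 of 8 worlds, so 3/8.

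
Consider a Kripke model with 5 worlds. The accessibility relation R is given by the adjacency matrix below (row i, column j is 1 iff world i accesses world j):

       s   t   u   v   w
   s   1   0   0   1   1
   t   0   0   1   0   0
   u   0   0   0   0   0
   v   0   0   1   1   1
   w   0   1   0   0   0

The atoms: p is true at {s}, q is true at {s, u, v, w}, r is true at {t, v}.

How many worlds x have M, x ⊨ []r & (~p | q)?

2

s: []r is F, ~p | q is T. ✗
t: []r is F, ~p | q is T. ✗
u: []r is T, ~p | q is T. ✓
v: []r is F, ~p | q is T. ✗
w: []r is T, ~p | q is T. ✓
Satisfying worlds: {u, w}.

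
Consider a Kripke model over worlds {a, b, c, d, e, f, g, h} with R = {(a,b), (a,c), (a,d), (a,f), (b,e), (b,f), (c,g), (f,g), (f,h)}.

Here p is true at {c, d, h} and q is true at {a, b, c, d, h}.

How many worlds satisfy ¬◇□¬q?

4

a: ◇□¬q is T. ✗
b: ◇□¬q is T. ✗
c: ◇□¬q is T. ✗
d: ◇□¬q is F. ✓
e: ◇□¬q is F. ✓
f: ◇□¬q is T. ✗
g: ◇□¬q is F. ✓
h: ◇□¬q is F. ✓
Satisfying worlds: {d, e, g, h}.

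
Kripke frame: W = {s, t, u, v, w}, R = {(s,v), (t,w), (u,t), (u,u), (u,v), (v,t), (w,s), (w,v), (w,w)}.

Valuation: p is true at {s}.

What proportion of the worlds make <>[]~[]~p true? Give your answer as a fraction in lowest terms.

2/5

s: successors {v}; []~[]~p there: v:F. ✗
t: successors {w}; []~[]~p there: w:F. ✗
u: successors {t, u, v}; []~[]~p there: t:T, u:F, v:F. ✓
v: successors {t}; []~[]~p there: t:T. ✓
w: successors {s, v, w}; []~[]~p there: s:F, v:F, w:F. ✗
That's 2 of 5 worlds, so 2/5.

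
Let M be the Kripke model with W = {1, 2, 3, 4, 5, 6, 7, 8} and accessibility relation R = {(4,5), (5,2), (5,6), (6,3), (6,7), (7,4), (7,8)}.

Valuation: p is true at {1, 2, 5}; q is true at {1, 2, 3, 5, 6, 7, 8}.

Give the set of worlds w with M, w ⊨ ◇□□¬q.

{5, 6, 7}

1: no successors, so ◇□□¬q fails. ✗
2: no successors, so ◇□□¬q fails. ✗
3: no successors, so ◇□□¬q fails. ✗
4: successors {5}; □□¬q there: 5:F. ✗
5: successors {2, 6}; □□¬q there: 2:T, 6:F. ✓
6: successors {3, 7}; □□¬q there: 3:T, 7:F. ✓
7: successors {4, 8}; □□¬q there: 4:F, 8:T. ✓
8: no successors, so ◇□□¬q fails. ✗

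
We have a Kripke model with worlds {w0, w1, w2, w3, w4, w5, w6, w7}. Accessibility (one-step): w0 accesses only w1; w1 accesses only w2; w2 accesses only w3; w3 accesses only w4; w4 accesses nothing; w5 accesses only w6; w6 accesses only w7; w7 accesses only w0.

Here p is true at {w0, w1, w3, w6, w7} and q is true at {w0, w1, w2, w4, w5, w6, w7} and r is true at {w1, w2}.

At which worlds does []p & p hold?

w0: []p is T, p is T. ✓
w1: []p is F, p is T. ✗
w2: []p is T, p is F. ✗
w3: []p is F, p is T. ✗
w4: []p is T, p is F. ✗
w5: []p is T, p is F. ✗
w6: []p is T, p is T. ✓
w7: []p is T, p is T. ✓

{w0, w6, w7}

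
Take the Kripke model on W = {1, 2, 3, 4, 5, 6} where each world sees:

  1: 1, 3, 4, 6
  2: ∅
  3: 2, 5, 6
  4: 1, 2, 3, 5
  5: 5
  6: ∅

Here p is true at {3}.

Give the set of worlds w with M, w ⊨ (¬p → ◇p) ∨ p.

1: ¬p → ◇p is T, p is F. ✓
2: ¬p → ◇p is F, p is F. ✗
3: ¬p → ◇p is T, p is T. ✓
4: ¬p → ◇p is T, p is F. ✓
5: ¬p → ◇p is F, p is F. ✗
6: ¬p → ◇p is F, p is F. ✗

{1, 3, 4}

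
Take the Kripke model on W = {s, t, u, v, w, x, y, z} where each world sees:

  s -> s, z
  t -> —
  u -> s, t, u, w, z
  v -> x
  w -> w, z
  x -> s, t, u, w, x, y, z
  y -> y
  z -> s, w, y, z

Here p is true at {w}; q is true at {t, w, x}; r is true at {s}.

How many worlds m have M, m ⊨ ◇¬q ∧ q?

2

s: ◇¬q is T, q is F. ✗
t: ◇¬q is F, q is T. ✗
u: ◇¬q is T, q is F. ✗
v: ◇¬q is F, q is F. ✗
w: ◇¬q is T, q is T. ✓
x: ◇¬q is T, q is T. ✓
y: ◇¬q is T, q is F. ✗
z: ◇¬q is T, q is F. ✗
Satisfying worlds: {w, x}.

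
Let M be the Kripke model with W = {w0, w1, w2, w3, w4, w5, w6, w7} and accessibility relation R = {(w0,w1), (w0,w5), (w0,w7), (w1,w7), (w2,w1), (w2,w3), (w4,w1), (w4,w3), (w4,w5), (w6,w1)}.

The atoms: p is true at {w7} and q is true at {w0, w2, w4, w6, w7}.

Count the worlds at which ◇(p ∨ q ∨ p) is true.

w0: successors {w1, w5, w7}; p ∨ q ∨ p there: w1:F, w5:F, w7:T. ✓
w1: successors {w7}; p ∨ q ∨ p there: w7:T. ✓
w2: successors {w1, w3}; p ∨ q ∨ p there: w1:F, w3:F. ✗
w3: no successors, so ◇(p ∨ q ∨ p) fails. ✗
w4: successors {w1, w3, w5}; p ∨ q ∨ p there: w1:F, w3:F, w5:F. ✗
w5: no successors, so ◇(p ∨ q ∨ p) fails. ✗
w6: successors {w1}; p ∨ q ∨ p there: w1:F. ✗
w7: no successors, so ◇(p ∨ q ∨ p) fails. ✗
Satisfying worlds: {w0, w1}.

2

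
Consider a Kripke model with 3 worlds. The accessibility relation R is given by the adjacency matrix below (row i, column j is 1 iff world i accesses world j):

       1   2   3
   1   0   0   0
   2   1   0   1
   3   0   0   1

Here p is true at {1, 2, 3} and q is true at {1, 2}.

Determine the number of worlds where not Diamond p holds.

1: Diamond p is F. ✓
2: Diamond p is T. ✗
3: Diamond p is T. ✗
Satisfying worlds: {1}.

1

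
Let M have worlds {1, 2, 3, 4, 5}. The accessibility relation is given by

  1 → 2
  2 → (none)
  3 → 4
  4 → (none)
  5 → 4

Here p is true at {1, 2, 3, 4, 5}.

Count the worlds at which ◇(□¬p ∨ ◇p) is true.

1: successors {2}; □¬p ∨ ◇p there: 2:T. ✓
2: no successors, so ◇(□¬p ∨ ◇p) fails. ✗
3: successors {4}; □¬p ∨ ◇p there: 4:T. ✓
4: no successors, so ◇(□¬p ∨ ◇p) fails. ✗
5: successors {4}; □¬p ∨ ◇p there: 4:T. ✓
Satisfying worlds: {1, 3, 5}.

3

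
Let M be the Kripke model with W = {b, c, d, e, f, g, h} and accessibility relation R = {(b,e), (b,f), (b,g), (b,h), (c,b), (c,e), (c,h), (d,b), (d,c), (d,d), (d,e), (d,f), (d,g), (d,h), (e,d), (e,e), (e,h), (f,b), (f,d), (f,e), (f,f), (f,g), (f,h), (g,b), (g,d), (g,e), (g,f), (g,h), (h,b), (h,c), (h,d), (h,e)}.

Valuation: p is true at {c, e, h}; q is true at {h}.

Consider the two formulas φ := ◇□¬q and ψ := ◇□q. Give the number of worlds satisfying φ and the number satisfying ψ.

For ◇□¬q:
b: successors {e, f, g, h}; □¬q there: e:F, f:F, g:F, h:T. ✓
c: successors {b, e, h}; □¬q there: b:F, e:F, h:T. ✓
d: successors {b, c, d, e, f, g, h}; □¬q there: b:F, c:F, d:F, e:F, f:F, g:F, h:T. ✓
e: successors {d, e, h}; □¬q there: d:F, e:F, h:T. ✓
f: successors {b, d, e, f, g, h}; □¬q there: b:F, d:F, e:F, f:F, g:F, h:T. ✓
g: successors {b, d, e, f, h}; □¬q there: b:F, d:F, e:F, f:F, h:T. ✓
h: successors {b, c, d, e}; □¬q there: b:F, c:F, d:F, e:F. ✗
— 6 worlds.
For ◇□q:
b: successors {e, f, g, h}; □q there: e:F, f:F, g:F, h:F. ✗
c: successors {b, e, h}; □q there: b:F, e:F, h:F. ✗
d: successors {b, c, d, e, f, g, h}; □q there: b:F, c:F, d:F, e:F, f:F, g:F, h:F. ✗
e: successors {d, e, h}; □q there: d:F, e:F, h:F. ✗
f: successors {b, d, e, f, g, h}; □q there: b:F, d:F, e:F, f:F, g:F, h:F. ✗
g: successors {b, d, e, f, h}; □q there: b:F, d:F, e:F, f:F, h:F. ✗
h: successors {b, c, d, e}; □q there: b:F, c:F, d:F, e:F. ✗
— 0 worlds.

6 and 0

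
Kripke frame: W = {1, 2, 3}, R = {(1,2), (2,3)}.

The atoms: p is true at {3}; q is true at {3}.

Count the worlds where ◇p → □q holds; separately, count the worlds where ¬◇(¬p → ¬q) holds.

For ◇p → □q:
1: ◇p is F, □q is F. ✓
2: ◇p is T, □q is T. ✓
3: ◇p is F, □q is T. ✓
— 3 worlds.
For ¬◇(¬p → ¬q):
1: ◇(¬p → ¬q) is T. ✗
2: ◇(¬p → ¬q) is T. ✗
3: ◇(¬p → ¬q) is F. ✓
— 1 world.

3 and 1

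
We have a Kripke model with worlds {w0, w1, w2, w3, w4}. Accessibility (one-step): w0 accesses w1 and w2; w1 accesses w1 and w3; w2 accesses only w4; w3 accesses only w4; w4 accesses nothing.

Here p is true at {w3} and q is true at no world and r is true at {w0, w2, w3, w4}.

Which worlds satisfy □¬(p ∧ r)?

w0: successors {w1, w2}; ¬(p ∧ r) there: w1:T, w2:T. ✓
w1: successors {w1, w3}; ¬(p ∧ r) there: w1:T, w3:F. ✗
w2: successors {w4}; ¬(p ∧ r) there: w4:T. ✓
w3: successors {w4}; ¬(p ∧ r) there: w4:T. ✓
w4: no successors, so □¬(p ∧ r) holds vacuously. ✓

{w0, w2, w3, w4}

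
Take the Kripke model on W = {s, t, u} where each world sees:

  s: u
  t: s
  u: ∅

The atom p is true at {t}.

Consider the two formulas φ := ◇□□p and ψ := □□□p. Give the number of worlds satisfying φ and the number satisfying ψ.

For ◇□□p:
s: successors {u}; □□p there: u:T. ✓
t: successors {s}; □□p there: s:T. ✓
u: no successors, so ◇□□p fails. ✗
— 2 worlds.
For □□□p:
s: successors {u}; □□p there: u:T. ✓
t: successors {s}; □□p there: s:T. ✓
u: no successors, so □□□p holds vacuously. ✓
— 3 worlds.

2 and 3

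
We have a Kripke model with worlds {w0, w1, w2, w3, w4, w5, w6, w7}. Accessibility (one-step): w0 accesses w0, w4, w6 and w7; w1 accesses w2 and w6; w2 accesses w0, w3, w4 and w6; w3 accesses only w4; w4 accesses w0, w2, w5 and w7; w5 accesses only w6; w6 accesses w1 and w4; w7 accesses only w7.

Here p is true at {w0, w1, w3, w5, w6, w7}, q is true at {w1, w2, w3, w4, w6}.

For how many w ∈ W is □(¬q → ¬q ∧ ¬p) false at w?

4

w0: successors {w0, w4, w6, w7}; ¬q → ¬q ∧ ¬p there: w0:F, w4:T, w6:T, w7:F. ✗
w1: successors {w2, w6}; ¬q → ¬q ∧ ¬p there: w2:T, w6:T. ✓
w2: successors {w0, w3, w4, w6}; ¬q → ¬q ∧ ¬p there: w0:F, w3:T, w4:T, w6:T. ✗
w3: successors {w4}; ¬q → ¬q ∧ ¬p there: w4:T. ✓
w4: successors {w0, w2, w5, w7}; ¬q → ¬q ∧ ¬p there: w0:F, w2:T, w5:F, w7:F. ✗
w5: successors {w6}; ¬q → ¬q ∧ ¬p there: w6:T. ✓
w6: successors {w1, w4}; ¬q → ¬q ∧ ¬p there: w1:T, w4:T. ✓
w7: successors {w7}; ¬q → ¬q ∧ ¬p there: w7:F. ✗
Satisfying worlds: {w1, w3, w5, w6}.
So □(¬q → ¬q ∧ ¬p) fails at the other 4 worlds.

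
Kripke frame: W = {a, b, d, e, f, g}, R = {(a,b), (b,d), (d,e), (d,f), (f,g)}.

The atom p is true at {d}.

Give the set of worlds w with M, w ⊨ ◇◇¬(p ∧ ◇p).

a: successors {b}; ◇¬(p ∧ ◇p) there: b:T. ✓
b: successors {d}; ◇¬(p ∧ ◇p) there: d:T. ✓
d: successors {e, f}; ◇¬(p ∧ ◇p) there: e:F, f:T. ✓
e: no successors, so ◇◇¬(p ∧ ◇p) fails. ✗
f: successors {g}; ◇¬(p ∧ ◇p) there: g:F. ✗
g: no successors, so ◇◇¬(p ∧ ◇p) fails. ✗

{a, b, d}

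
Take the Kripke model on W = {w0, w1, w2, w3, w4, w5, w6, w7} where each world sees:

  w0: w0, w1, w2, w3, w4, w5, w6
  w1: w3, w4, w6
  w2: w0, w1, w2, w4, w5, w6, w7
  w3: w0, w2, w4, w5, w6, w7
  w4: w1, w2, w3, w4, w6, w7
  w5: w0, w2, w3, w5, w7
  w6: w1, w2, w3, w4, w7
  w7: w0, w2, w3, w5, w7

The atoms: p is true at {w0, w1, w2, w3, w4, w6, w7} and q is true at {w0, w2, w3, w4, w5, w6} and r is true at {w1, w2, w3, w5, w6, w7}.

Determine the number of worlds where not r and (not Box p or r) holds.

w0: not r is T, not Box p or r is T. ✓
w1: not r is F, not Box p or r is T. ✗
w2: not r is F, not Box p or r is T. ✗
w3: not r is F, not Box p or r is T. ✗
w4: not r is T, not Box p or r is F. ✗
w5: not r is F, not Box p or r is T. ✗
w6: not r is F, not Box p or r is T. ✗
w7: not r is F, not Box p or r is T. ✗
Satisfying worlds: {w0}.

1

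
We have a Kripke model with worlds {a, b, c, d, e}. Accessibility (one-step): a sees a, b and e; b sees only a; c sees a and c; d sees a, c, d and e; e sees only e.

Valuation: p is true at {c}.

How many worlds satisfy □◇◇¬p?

a: successors {a, b, e}; ◇◇¬p there: a:T, b:T, e:T. ✓
b: successors {a}; ◇◇¬p there: a:T. ✓
c: successors {a, c}; ◇◇¬p there: a:T, c:T. ✓
d: successors {a, c, d, e}; ◇◇¬p there: a:T, c:T, d:T, e:T. ✓
e: successors {e}; ◇◇¬p there: e:T. ✓
Satisfying worlds: {a, b, c, d, e}.

5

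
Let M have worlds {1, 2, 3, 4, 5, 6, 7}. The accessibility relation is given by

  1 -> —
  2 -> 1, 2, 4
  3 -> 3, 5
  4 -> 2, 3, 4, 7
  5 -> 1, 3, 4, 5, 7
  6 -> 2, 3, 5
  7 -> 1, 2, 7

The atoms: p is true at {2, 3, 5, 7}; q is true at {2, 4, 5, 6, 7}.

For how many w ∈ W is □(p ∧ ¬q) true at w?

1

1: no successors, so □(p ∧ ¬q) holds vacuously. ✓
2: successors {1, 2, 4}; p ∧ ¬q there: 1:F, 2:F, 4:F. ✗
3: successors {3, 5}; p ∧ ¬q there: 3:T, 5:F. ✗
4: successors {2, 3, 4, 7}; p ∧ ¬q there: 2:F, 3:T, 4:F, 7:F. ✗
5: successors {1, 3, 4, 5, 7}; p ∧ ¬q there: 1:F, 3:T, 4:F, 5:F, 7:F. ✗
6: successors {2, 3, 5}; p ∧ ¬q there: 2:F, 3:T, 5:F. ✗
7: successors {1, 2, 7}; p ∧ ¬q there: 1:F, 2:F, 7:F. ✗
Satisfying worlds: {1}.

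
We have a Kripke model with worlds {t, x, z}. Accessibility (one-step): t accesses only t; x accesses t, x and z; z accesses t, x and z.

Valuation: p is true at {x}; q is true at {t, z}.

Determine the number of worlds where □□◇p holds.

t: successors {t}; □◇p there: t:F. ✗
x: successors {t, x, z}; □◇p there: t:F, x:F, z:F. ✗
z: successors {t, x, z}; □◇p there: t:F, x:F, z:F. ✗
Satisfying worlds: ∅.

0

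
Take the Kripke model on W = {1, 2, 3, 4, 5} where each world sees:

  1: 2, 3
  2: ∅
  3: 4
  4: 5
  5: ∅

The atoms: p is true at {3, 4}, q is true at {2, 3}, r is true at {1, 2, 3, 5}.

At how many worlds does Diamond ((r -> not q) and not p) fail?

1: successors {2, 3}; (r -> not q) and not p there: 2:F, 3:F. ✗
2: no successors, so Diamond ((r -> not q) and not p) fails. ✗
3: successors {4}; (r -> not q) and not p there: 4:F. ✗
4: successors {5}; (r -> not q) and not p there: 5:T. ✓
5: no successors, so Diamond ((r -> not q) and not p) fails. ✗
Satisfying worlds: {4}.
So Diamond ((r -> not q) and not p) fails at the other 4 worlds.

4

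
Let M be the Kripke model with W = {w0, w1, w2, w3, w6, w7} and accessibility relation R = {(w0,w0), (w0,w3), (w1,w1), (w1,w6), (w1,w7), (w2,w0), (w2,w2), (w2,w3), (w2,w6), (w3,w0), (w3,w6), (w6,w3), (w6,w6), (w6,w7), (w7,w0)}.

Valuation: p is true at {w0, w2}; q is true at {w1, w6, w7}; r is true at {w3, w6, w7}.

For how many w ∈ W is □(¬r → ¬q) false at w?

1

w0: successors {w0, w3}; ¬r → ¬q there: w0:T, w3:T. ✓
w1: successors {w1, w6, w7}; ¬r → ¬q there: w1:F, w6:T, w7:T. ✗
w2: successors {w0, w2, w3, w6}; ¬r → ¬q there: w0:T, w2:T, w3:T, w6:T. ✓
w3: successors {w0, w6}; ¬r → ¬q there: w0:T, w6:T. ✓
w6: successors {w3, w6, w7}; ¬r → ¬q there: w3:T, w6:T, w7:T. ✓
w7: successors {w0}; ¬r → ¬q there: w0:T. ✓
Satisfying worlds: {w0, w2, w3, w6, w7}.
So □(¬r → ¬q) fails at the other 1 world.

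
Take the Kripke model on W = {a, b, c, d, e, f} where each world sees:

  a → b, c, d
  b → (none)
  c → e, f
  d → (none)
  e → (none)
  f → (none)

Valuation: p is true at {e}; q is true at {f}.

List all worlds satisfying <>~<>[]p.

{a, c}

a: successors {b, c, d}; ~<>[]p there: b:T, c:F, d:T. ✓
b: no successors, so <>~<>[]p fails. ✗
c: successors {e, f}; ~<>[]p there: e:T, f:T. ✓
d: no successors, so <>~<>[]p fails. ✗
e: no successors, so <>~<>[]p fails. ✗
f: no successors, so <>~<>[]p fails. ✗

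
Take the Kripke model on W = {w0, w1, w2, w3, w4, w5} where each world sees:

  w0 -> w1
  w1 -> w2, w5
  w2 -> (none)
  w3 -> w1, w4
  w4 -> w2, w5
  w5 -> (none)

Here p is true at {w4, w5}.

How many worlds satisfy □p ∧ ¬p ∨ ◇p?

4

w0: □p ∧ ¬p is F, ◇p is F. ✗
w1: □p ∧ ¬p is F, ◇p is T. ✓
w2: □p ∧ ¬p is T, ◇p is F. ✓
w3: □p ∧ ¬p is F, ◇p is T. ✓
w4: □p ∧ ¬p is F, ◇p is T. ✓
w5: □p ∧ ¬p is F, ◇p is F. ✗
Satisfying worlds: {w1, w2, w3, w4}.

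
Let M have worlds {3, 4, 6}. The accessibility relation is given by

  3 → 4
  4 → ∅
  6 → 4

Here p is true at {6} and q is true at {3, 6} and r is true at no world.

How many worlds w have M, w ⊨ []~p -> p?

3: []~p is T, p is F. ✗
4: []~p is T, p is F. ✗
6: []~p is T, p is T. ✓
Satisfying worlds: {6}.

1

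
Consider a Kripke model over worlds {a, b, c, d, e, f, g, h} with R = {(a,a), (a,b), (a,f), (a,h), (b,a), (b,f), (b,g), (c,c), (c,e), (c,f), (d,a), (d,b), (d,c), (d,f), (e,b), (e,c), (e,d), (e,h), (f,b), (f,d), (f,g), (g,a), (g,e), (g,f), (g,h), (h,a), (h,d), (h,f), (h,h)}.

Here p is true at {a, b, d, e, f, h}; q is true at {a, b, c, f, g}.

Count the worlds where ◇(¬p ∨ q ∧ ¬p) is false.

a: successors {a, b, f, h}; ¬p ∨ q ∧ ¬p there: a:F, b:F, f:F, h:F. ✗
b: successors {a, f, g}; ¬p ∨ q ∧ ¬p there: a:F, f:F, g:T. ✓
c: successors {c, e, f}; ¬p ∨ q ∧ ¬p there: c:T, e:F, f:F. ✓
d: successors {a, b, c, f}; ¬p ∨ q ∧ ¬p there: a:F, b:F, c:T, f:F. ✓
e: successors {b, c, d, h}; ¬p ∨ q ∧ ¬p there: b:F, c:T, d:F, h:F. ✓
f: successors {b, d, g}; ¬p ∨ q ∧ ¬p there: b:F, d:F, g:T. ✓
g: successors {a, e, f, h}; ¬p ∨ q ∧ ¬p there: a:F, e:F, f:F, h:F. ✗
h: successors {a, d, f, h}; ¬p ∨ q ∧ ¬p there: a:F, d:F, f:F, h:F. ✗
Satisfying worlds: {b, c, d, e, f}.
So ◇(¬p ∨ q ∧ ¬p) fails at the other 3 worlds.

3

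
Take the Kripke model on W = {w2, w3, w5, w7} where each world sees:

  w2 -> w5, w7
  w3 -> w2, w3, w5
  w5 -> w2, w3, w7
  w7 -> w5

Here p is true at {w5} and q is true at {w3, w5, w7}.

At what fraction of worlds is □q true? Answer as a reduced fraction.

w2: successors {w5, w7}; q there: w5:T, w7:T. ✓
w3: successors {w2, w3, w5}; q there: w2:F, w3:T, w5:T. ✗
w5: successors {w2, w3, w7}; q there: w2:F, w3:T, w7:T. ✗
w7: successors {w5}; q there: w5:T. ✓
That's 2 of 4 worlds, so 2/4 = 1/2.

1/2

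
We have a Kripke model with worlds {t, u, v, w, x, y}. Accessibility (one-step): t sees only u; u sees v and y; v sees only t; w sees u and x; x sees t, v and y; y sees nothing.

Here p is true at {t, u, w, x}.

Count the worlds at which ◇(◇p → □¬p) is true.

4

t: successors {u}; ◇p → □¬p there: u:T. ✓
u: successors {v, y}; ◇p → □¬p there: v:F, y:T. ✓
v: successors {t}; ◇p → □¬p there: t:F. ✗
w: successors {u, x}; ◇p → □¬p there: u:T, x:F. ✓
x: successors {t, v, y}; ◇p → □¬p there: t:F, v:F, y:T. ✓
y: no successors, so ◇(◇p → □¬p) fails. ✗
Satisfying worlds: {t, u, w, x}.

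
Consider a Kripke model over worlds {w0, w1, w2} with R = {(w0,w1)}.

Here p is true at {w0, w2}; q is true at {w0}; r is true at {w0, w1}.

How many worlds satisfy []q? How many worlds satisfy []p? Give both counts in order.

For []q:
w0: successors {w1}; q there: w1:F. ✗
w1: no successors, so []q holds vacuously. ✓
w2: no successors, so []q holds vacuously. ✓
— 2 worlds.
For []p:
w0: successors {w1}; p there: w1:F. ✗
w1: no successors, so []p holds vacuously. ✓
w2: no successors, so []p holds vacuously. ✓
— 2 worlds.

2 and 2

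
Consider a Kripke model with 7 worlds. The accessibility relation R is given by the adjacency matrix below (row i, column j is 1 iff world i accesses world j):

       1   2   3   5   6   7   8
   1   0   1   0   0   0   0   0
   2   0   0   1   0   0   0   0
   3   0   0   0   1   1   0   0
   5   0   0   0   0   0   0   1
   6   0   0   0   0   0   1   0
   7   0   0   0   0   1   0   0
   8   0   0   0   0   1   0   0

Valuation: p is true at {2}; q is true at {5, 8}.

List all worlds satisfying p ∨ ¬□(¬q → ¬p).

1: p is F, ¬□(¬q → ¬p) is T. ✓
2: p is T, ¬□(¬q → ¬p) is F. ✓
3: p is F, ¬□(¬q → ¬p) is F. ✗
5: p is F, ¬□(¬q → ¬p) is F. ✗
6: p is F, ¬□(¬q → ¬p) is F. ✗
7: p is F, ¬□(¬q → ¬p) is F. ✗
8: p is F, ¬□(¬q → ¬p) is F. ✗

{1, 2}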